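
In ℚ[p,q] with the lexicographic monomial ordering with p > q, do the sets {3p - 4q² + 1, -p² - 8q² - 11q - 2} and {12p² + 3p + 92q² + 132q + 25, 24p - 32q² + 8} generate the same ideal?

Yes, the ideals are equal.

For a fixed monomial order, each ideal has a unique reduced Gröbner basis; comparing bases decides equality.
Buchberger on the first generating set:
f_1 = 3p - 4q² + 1, LT = p.
f_2 = -p² - 8q² - 11q - 2, LT = p².

S(f_1,f_2): lcm = p². S = -4/3pq² + ⅓p - 8q² - 11q - 2.
  leading term pq²: subtract (-4/9q²)·f_1 from -4/3pq² + ⅓p - 8q² - 11q - 2 → ⅓p - 16/9q⁴ - 68/9q² - 11q - 2
  leading term p: subtract (1/9)·f_1 from ⅓p - 16/9q⁴ - 68/9q² - 11q - 2 → -16/9q⁴ - 64/9q² - 11q - 19/9
  leading term q⁴: no divisor's leading term divides it; move -16/9q⁴ to the remainder.
  leading term q²: no divisor's leading term divides it; move -64/9q² to the remainder.
  leading term q: no divisor's leading term divides it; move -11q to the remainder.
  leading term 1: no divisor's leading term divides it; move -19/9 to the remainder.
  remainder -16/9q⁴ - 64/9q² - 11q - 19/9 ≠ 0; add g_3 = -16/9q⁴ - 64/9q² - 11q - 19/9 to the basis.

The other S-polynomials (S(f_1,g_3), S(f_2,g_3)) all reduce to 0 modulo the current basis, so we have a Gröbner basis.
Inter-reduce: drop elements whose leading term is divisible by another's, tail-reduce, and make monic.
Reduced Gröbner basis: {p - 4/3q² + ⅓, q⁴ + 4q² + 99/16q + 19/16}.

Buchberger on the second generating set:
h_1 = 12p² + 3p + 92q² + 132q + 25, LT = p².
h_2 = 24p - 32q² + 8, LT = p.

S(h_1,h_2): lcm = p². S = 4/3pq² - 1/12p + 23/3q² + 11q + 25/12.
  leading term pq²: subtract (1/18q²)·h_2 from 4/3pq² - 1/12p + 23/3q² + 11q + 25/12 → -1/12p + 16/9q⁴ + 65/9q² + 11q + 25/12
  leading term p: subtract (-1/288)·h_2 from -1/12p + 16/9q⁴ + 65/9q² + 11q + 25/12 → 16/9q⁴ + 64/9q² + 11q + 19/9
  leading term q⁴: no divisor's leading term divides it; move 16/9q⁴ to the remainder.
  leading term q²: no divisor's leading term divides it; move 64/9q² to the remainder.
  leading term q: no divisor's leading term divides it; move 11q to the remainder.
  leading term 1: no divisor's leading term divides it; move 19/9 to the remainder.
  remainder 16/9q⁴ + 64/9q² + 11q + 19/9 ≠ 0; add k_3 = 16/9q⁴ + 64/9q² + 11q + 19/9 to the basis.

The other S-polynomials (S(h_1,k_3), S(h_2,k_3)) all reduce to 0 modulo the current basis, so we have a Gröbner basis.
Inter-reduce: drop elements whose leading term is divisible by another's, tail-reduce, and make monic.
Reduced Gröbner basis: {p - 4/3q² + ⅓, q⁴ + 4q² + 99/16q + 19/16}.

The two bases agree; hence the ideals are identical.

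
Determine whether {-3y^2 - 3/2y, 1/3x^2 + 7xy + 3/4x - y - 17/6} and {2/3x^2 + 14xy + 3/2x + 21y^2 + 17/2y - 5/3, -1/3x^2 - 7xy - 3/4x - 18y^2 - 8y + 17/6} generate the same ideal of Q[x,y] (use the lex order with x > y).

Equality of ideals is decidable: compute both reduced Gröbner bases (unique for the ordering) and check whether they agree.
Buchberger on the first generating set:
f_1 = -3y^2 - 3/2y, LT = y^2.
f_2 = 1/3x^2 + 7xy + 3/4x - y - 17/6, LT = x^2.

The S-polynomials (S(f_1,f_2)) all reduce to 0 modulo the current basis, so we have a Gröbner basis.
Inter-reduce: drop elements whose leading term is divisible by another's, tail-reduce, and make monic.
Reduced Gröbner basis: {x^2 + 21xy + 9/4x - 3y - 17/2, y^2 + 1/2y}.

Buchberger on the second generating set:
h_1 = 2/3x^2 + 14xy + 3/2x + 21y^2 + 17/2y - 5/3, LT = x^2.
h_2 = -1/3x^2 - 7xy - 3/4x - 18y^2 - 8y + 17/6, LT = x^2.

S(h_1,h_2): lcm = x^2. S = -45/2y^2 - 45/4y + 6.
  reduce S modulo (h_1, h_2):
  remainder -45/2y^2 - 45/4y + 6 ≠ 0; add k_3 = -45/2y^2 - 45/4y + 6 to the basis.

The other S-polynomials (S(h_1,k_3), S(h_2,k_3)) all reduce to 0 modulo the current basis, so we have a Gröbner basis.
Inter-reduce: drop elements whose leading term is divisible by another's, tail-reduce, and make monic.
Reduced Gröbner basis: {x^2 + 21xy + 9/4x - 3y + 59/10, y^2 + 1/2y - 4/15}.

These differ, so the ideals are not equal.

No, the ideals differ.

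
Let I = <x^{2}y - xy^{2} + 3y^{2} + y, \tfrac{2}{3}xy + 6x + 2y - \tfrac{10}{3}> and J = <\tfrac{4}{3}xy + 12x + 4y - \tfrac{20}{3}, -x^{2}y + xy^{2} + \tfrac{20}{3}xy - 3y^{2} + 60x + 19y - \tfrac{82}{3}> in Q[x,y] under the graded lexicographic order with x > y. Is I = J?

Two ideals are equal iff their reduced Gröbner bases coincide (the reduced basis is unique for a fixed ordering).
Buchberger on the first generating set:
f_1 = x^{2}y - xy^{2} + 3y^{2} + y, LT = x^{2}y.
f_2 = \tfrac{2}{3}xy + 6x + 2y - \tfrac{10}{3}, LT = xy.

S(f_1,f_2): lcm = x^{2}y. S = -xy^{2} - 9x^{2} - 3xy + 3y^{2} + 5x + y.
  reduce S modulo (f_1, f_2):
  remainder -9x^{2} + 6y^{2} - 49x - 22y + 30 ≠ 0; add g_3 = -9x^{2} + 6y^{2} - 49x - 22y + 30 to the basis.

S(f_1,g_3): lcm = x^{2}y. S = -xy^{2} + \tfrac{2}{3}y^{3} - \tfrac{49}{9}xy + \tfrac{5}{9}y^{2} + \tfrac{13}{3}y.
  reduce S modulo (f_1, f_2, g_3):
  remainder \tfrac{2}{3}y^{3} + \tfrac{32}{9}y^{2} - 32x - \tfrac{34}{3}y + \tfrac{160}{9} ≠ 0; add g_4 = \tfrac{2}{3}y^{3} + \tfrac{32}{9}y^{2} - 32x - \tfrac{34}{3}y + \tfrac{160}{9} to the basis.

The other S-polynomials (S(f_2,g_3), S(f_1,g_4), S(f_2,g_4), S(g_3,g_4)) all reduce to 0 modulo the current basis, so we have a Gröbner basis.
Inter-reduce: drop elements whose leading term is divisible by another's, tail-reduce, and make monic.
Reduced Gröbner basis: {y^{3} + \tfrac{16}{3}y^{2} - 48x - 17y + \tfrac{80}{3}, x^{2} - \tfrac{2}{3}y^{2} + \tfrac{49}{9}x + \tfrac{22}{9}y - \tfrac{10}{3}, xy + 9x + 3y - 5}.

Buchberger on the second generating set:
h_1 = \tfrac{4}{3}xy + 12x + 4y - \tfrac{20}{3}, LT = xy.
h_2 = -x^{2}y + xy^{2} + \tfrac{20}{3}xy - 3y^{2} + 60x + 19y - \tfrac{82}{3}, LT = x^{2}y.

S(h_1,h_2): lcm = x^{2}y. S = xy^{2} + 9x^{2} + \tfrac{29}{3}xy - 3y^{2} + 55x + 19y - \tfrac{82}{3}.
  reduce S modulo (h_1, h_2):
  remainder 9x^{2} - 6y^{2} + 49x + 22y - 24 ≠ 0; add k_3 = 9x^{2} - 6y^{2} + 49x + 22y - 24 to the basis.

S(h_1,k_3): lcm = x^{2}y. S = \tfrac{2}{3}y^{3} + 9x^{2} - \tfrac{22}{9}xy - \tfrac{22}{9}y^{2} - 5x + \tfrac{8}{3}y.
  reduce S modulo (h_1, h_2, k_3):
  remainder \tfrac{2}{3}y^{3} + \tfrac{32}{9}y^{2} - 32x - 12y + \tfrac{106}{9} ≠ 0; add k_4 = \tfrac{2}{3}y^{3} + \tfrac{32}{9}y^{2} - 32x - 12y + \tfrac{106}{9} to the basis.

The other S-polynomials (S(h_2,k_3), S(h_1,k_4), S(h_2,k_4), S(k_3,k_4)) all reduce to 0 modulo the current basis, so we have a Gröbner basis.
Inter-reduce: drop elements whose leading term is divisible by another's, tail-reduce, and make monic.
Reduced Gröbner basis: {y^{3} + \tfrac{16}{3}y^{2} - 48x - 18y + \tfrac{53}{3}, x^{2} - \tfrac{2}{3}y^{2} + \tfrac{49}{9}x + \tfrac{22}{9}y - \tfrac{8}{3}, xy + 9x + 3y - 5}.

The bases are distinct; the ideals are different.
The choice of monomial ordering does not affect the verdict — as long as both bases are computed under the same ordering, their equality decides ideal equality.

No, the ideals differ.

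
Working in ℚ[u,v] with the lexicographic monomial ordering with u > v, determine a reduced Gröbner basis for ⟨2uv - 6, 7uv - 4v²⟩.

G = {u - 4/7v, v² - 21/4}

f_1 = 2uv - 6, LT = uv.
f_2 = 7uv - 4v², LT = uv.

S(f_1,f_2): lcm = uv. S = 4/7v² - 3.
  reduce S modulo (f_1, f_2):
  remainder 4/7v² - 3 ≠ 0; add g_3 = 4/7v² - 3 to the basis.

S(f_1,g_3): lcm = uv². S = 21/4u - 3v.
  reduce S modulo (f_1, f_2, g_3):
  remainder 21/4u - 3v ≠ 0; add g_4 = 21/4u - 3v to the basis.

The other S-polynomials (S(f_2,g_3), S(f_1,g_4), S(f_2,g_4), S(g_3,g_4)) all reduce to 0 modulo the current basis, so we have a Gröbner basis.
Inter-reduce: drop elements whose leading term is divisible by another's, tail-reduce, and make monic.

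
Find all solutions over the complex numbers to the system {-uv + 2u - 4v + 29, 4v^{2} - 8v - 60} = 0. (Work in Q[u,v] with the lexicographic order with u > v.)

{(-41/5, -3), (3, 5)}

Compute a lex Gröbner basis by Buchberger's algorithm.
f_1 = -uv + 2u - 4v + 29, LT = uv.
f_2 = 4v^{2} - 8v - 60, LT = v^{2}.

S(f_1,f_2): lcm = uv^{2}. S = 15u + 4v^{2} - 29v.
  leading term u: no divisor's leading term divides it; move 15u to the remainder.
  leading term v^{2}: subtract (1)·f_2 from 4v^{2} - 29v → -21v + 60
  leading term v: no divisor's leading term divides it; move -21v to the remainder.
  leading term 1: no divisor's leading term divides it; move 60 to the remainder.
  remainder 15u - 21v + 60 ≠ 0; add h_3 = 15u - 21v + 60 to the basis.

S(f_1,h_3): lcm = uv. S = -2u + \tfrac{7}{5}v^{2} - 29.
  leading term u: subtract (-\tfrac{2}{15})·h_3 from -2u + \tfrac{7}{5}v^{2} - 29 → \tfrac{7}{5}v^{2} - \tfrac{14}{5}v - 21
  leading term v^{2}: subtract (\tfrac{7}{20})·f_2 from \tfrac{7}{5}v^{2} - \tfrac{14}{5}v - 21 → 0
  remainder 0.

S(f_2,h_3): leading monomials are coprime, so the S-polynomial reduces to 0 (Buchberger's first criterion).
Every S-polynomial of the final basis reduces to 0, so we have a Gröbner basis.
Inter-reduce: drop elements whose leading term is divisible by another's, tail-reduce, and make monic.
Reduced Gröbner basis: {u - \tfrac{7}{5}v + 4, v^{2} - 2v - 15}.

The lex basis is triangular: the last element involves only v. Solving v^{2} - 2v - 15 = 0 gives v ∈ {-3, 5}; substituting each value into the earlier elements determines the remaining variables.
  v = -3: the earlier basis element becomes u + \tfrac{41}{5} = 0, giving u = -41/5 — point (-41/5, -3).
  v = 5: the earlier basis element becomes u - 3 = 0, giving u = 3 — point (3, 5).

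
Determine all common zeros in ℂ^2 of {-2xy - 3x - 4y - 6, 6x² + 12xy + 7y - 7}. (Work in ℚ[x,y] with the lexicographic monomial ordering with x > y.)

Compute a lex Gröbner basis by Buchberger's algorithm.
f_1 = -2xy - 3x - 4y - 6, LT = xy.
f_2 = 6x² + 12xy + 7y - 7, LT = x².

S(f_1,f_2): lcm = x²y. S = 3/2x² - 2xy² + 2xy + 3x - 7/6y² + 7/6y.
  reduce S modulo (f_1, f_2):
  remainder 17/6y² + 17/12y - 17/4 ≠ 0; add h_3 = 17/6y² + 17/12y - 17/4 to the basis.

The other S-polynomials (S(f_1,h_3), S(f_2,h_3)) all reduce to 0 modulo the current basis, so we have a Gröbner basis.
Inter-reduce: drop elements whose leading term is divisible by another's, tail-reduce, and make monic.
Reduced Gröbner basis: {x² - 3x - 17/6y - 43/6, xy + 3/2x + 2y + 3, y² + ½y - 3/2}.

Since the basis is lex-ordered, y² + ½y - 3/2 is univariate in y. Its roots are {-3/2, 1}. Back-substituting each root into the other basis elements fixes the other coordinates.
  y = -3/2: the earlier basis element becomes x² - 3x - 35/12 = 0, giving x = 3/2 - sqrt(186)/6, 3/2 + sqrt(186)/6 — points (3/2 - sqrt(186)/6, -3/2), (3/2 + sqrt(186)/6, -3/2).
  y = 1: the earlier basis elements become x² - 3x - 10 = 0; 5/2x + 5 = 0, giving x = -2 — point (-2, 1).

{(3/2 - sqrt(186)/6, -3/2), (3/2 + sqrt(186)/6, -3/2), (-2, 1)}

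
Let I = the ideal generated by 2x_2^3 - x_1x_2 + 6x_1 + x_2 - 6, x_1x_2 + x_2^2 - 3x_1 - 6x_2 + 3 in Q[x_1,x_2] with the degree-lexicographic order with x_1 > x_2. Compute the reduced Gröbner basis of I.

f_1 = 2x_2^3 - x_1x_2 + 6x_1 + x_2 - 6, LT = x_2^3.
f_2 = x_1x_2 + x_2^2 - 3x_1 - 6x_2 + 3, LT = x_1x_2.

S(f_1,f_2): lcm = x_1x_2^3. S = -x_2^4 - 1/2x_1^2x_2 + 3x_1x_2^2 + 6x_2^3 + 3x_1^2 + 1/2x_1x_2 - 3x_2^2 - 3x_1.
  leading term x_2^4: subtract (-1/2x_2)·f_1 from -x_2^4 - 1/2x_1^2x_2 + 3x_1x_2^2 + 6x_2^3 + 3x_1^2 + 1/2x_1x_2 - 3x_2^2 - 3x_1 → -1/2x_1^2x_2 + 5/2x_1x_2^2 + 6x_2^3 + 3x_1^2 + 7/2x_1x_2 - 5/2x_2^2 - 3x_1 - 3x_2
  leading term x_1^2x_2: subtract (-1/2x_1)·f_2 from -1/2x_1^2x_2 + 5/2x_1x_2^2 + 6x_2^3 + 3x_1^2 + 7/2x_1x_2 - 5/2x_2^2 - 3x_1 - 3x_2 → 3x_1x_2^2 + 6x_2^3 + 3/2x_1^2 + 1/2x_1x_2 - 5/2x_2^2 - 3/2x_1 - 3x_2
  leading term x_1x_2^2: subtract (3x_2)·f_2 from 3x_1x_2^2 + 6x_2^3 + 3/2x_1^2 + 1/2x_1x_2 - 5/2x_2^2 - 3/2x_1 - 3x_2 → 3x_2^3 + 3/2x_1^2 + 19/2x_1x_2 + 31/2x_2^2 - 3/2x_1 - 12x_2
  leading term x_2^3: subtract (3/2)·f_1 from 3x_2^3 + 3/2x_1^2 + 19/2x_1x_2 + 31/2x_2^2 - 3/2x_1 - 12x_2 → 3/2x_1^2 + 11x_1x_2 + 31/2x_2^2 - 21/2x_1 - 27/2x_2 + 9
  leading term x_1^2: no divisor's leading term divides it; move 3/2x_1^2 to the remainder.
  leading term x_1x_2: subtract (11)·f_2 from 11x_1x_2 + 31/2x_2^2 - 21/2x_1 - 27/2x_2 + 9 → 9/2x_2^2 + 45/2x_1 + 105/2x_2 - 24
  leading term x_2^2: no divisor's leading term divides it; move 9/2x_2^2 to the remainder.
  leading term x_1: no divisor's leading term divides it; move 45/2x_1 to the remainder.
  leading term x_2: no divisor's leading term divides it; move 105/2x_2 to the remainder.
  leading term 1: no divisor's leading term divides it; move -24 to the remainder.
  remainder 3/2x_1^2 + 9/2x_2^2 + 45/2x_1 + 105/2x_2 - 24 ≠ 0; add g_3 = 3/2x_1^2 + 9/2x_2^2 + 45/2x_1 + 105/2x_2 - 24 to the basis.

The other S-polynomials (S(f_1,g_3), S(f_2,g_3)) all reduce to 0 modulo the current basis, so we have a Gröbner basis.

G = {x_2^3 + 1/2x_2^2 + 3/2x_1 - 5/2x_2 - 3/2, x_1^2 + 3x_2^2 + 15x_1 + 35x_2 - 16, x_1x_2 + x_2^2 - 3x_1 - 6x_2 + 3}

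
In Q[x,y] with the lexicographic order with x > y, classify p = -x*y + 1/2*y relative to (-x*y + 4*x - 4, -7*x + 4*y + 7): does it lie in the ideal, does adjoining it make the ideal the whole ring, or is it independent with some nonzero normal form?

First compute the reduced Gröbner basis of I by Buchberger's algorithm.
f_1 = -x*y + 4*x - 4, LT = x*y.
f_2 = -7*x + 4*y + 7, LT = x.

S(f_1,f_2): lcm = x*y. S = -4*x + 4/7*y**2 + y + 4.
  leading term x: subtract (4/7)·f_2 from -4*x + 4/7*y**2 + y + 4 → 4/7*y**2 - 9/7*y
  leading term y**2: no divisor's leading term divides it; move 4/7*y**2 to the remainder.
  leading term y: no divisor's leading term divides it; move -9/7*y to the remainder.
  remainder 4/7*y**2 - 9/7*y ≠ 0; add h_3 = 4/7*y**2 - 9/7*y to the basis.

The other S-polynomials (S(f_1,h_3), S(f_2,h_3)) all reduce to 0 modulo the current basis, so we have a Gröbner basis.
Inter-reduce: drop elements whose leading term is divisible by another's, tail-reduce, and make monic.
Reduced Gröbner basis: {x - 4/7*y - 1, y**2 - 9/4*y}.
Label its elements g_1 = x - 4/7*y - 1, g_2 = y**2 - 9/4*y.

Reduce p = -x*y + 1/2*y modulo G:
  leading term x*y: subtract (-y)·g_1 from -x*y + 1/2*y → -4/7*y**2 - 1/2*y
  leading term y**2: subtract (-4/7)·g_2 from -4/7*y**2 - 1/2*y → -25/14*y
  leading term y: no divisor's leading term divides it; move -25/14*y to the remainder.
  normal form = -25/14*y.
The normal form is nonzero, so p ∉ I. Since p minus its normal form lies in I, I + (p) = I + (r) where r = -25/14*y; decide whether this ideal is the whole ring.
Run Buchberger on G together with r (pairs among the g_i already reduce to 0 since G is a Gröbner basis):
g_1 = x - 4/7*y - 1, LT = x.
g_2 = y**2 - 9/4*y, LT = y**2.
r = -25/14*y, LT = y.

The S-polynomials (S(g_1,g_2), S(g_1,r), S(g_2,r)) all reduce to 0 modulo the current basis, so we have a Gröbner basis.
Inter-reduce: drop elements whose leading term is divisible by another's, tail-reduce, and make monic.
Reduced Gröbner basis: {x - 1, y}.
The reduced Gröbner basis of I + (p) is {x - 1, y} ≠ {1}, a proper ideal, so the enlarged system stays consistent: p is independent of I, with normal form -25/14*y.

-x*y + 1/2*y is independent of I; its normal form modulo I is -25/14*y.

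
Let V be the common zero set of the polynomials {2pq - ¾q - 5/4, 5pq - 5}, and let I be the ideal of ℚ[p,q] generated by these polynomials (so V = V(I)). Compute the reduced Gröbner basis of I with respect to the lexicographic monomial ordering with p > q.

f_1 = 2pq - ¾q - 5/4, LT = pq.
f_2 = 5pq - 5, LT = pq.

S(f_1,f_2): lcm = pq. S = -⅜q + ⅜.
  leading term q: no divisor's leading term divides it; move -⅜q to the remainder.
  leading term 1: no divisor's leading term divides it; move ⅜ to the remainder.
  remainder -⅜q + ⅜ ≠ 0; add g_3 = -⅜q + ⅜ to the basis.

S(f_1,g_3): lcm = pq. S = p - ⅜q - ⅝.
  leading term p: no divisor's leading term divides it; move p to the remainder.
  leading term q: subtract (1)·g_3 from -⅜q - ⅝ → -1
  leading term 1: no divisor's leading term divides it; move -1 to the remainder.
  remainder p - 1 ≠ 0; add g_4 = p - 1 to the basis.

The other S-polynomials (S(f_2,g_3), S(f_1,g_4), S(f_2,g_4), S(g_3,g_4)) all reduce to 0 modulo the current basis, so we have a Gröbner basis.
Inter-reduce: drop elements whose leading term is divisible by another's, tail-reduce, and make monic.

G = {p - 1, q - 1}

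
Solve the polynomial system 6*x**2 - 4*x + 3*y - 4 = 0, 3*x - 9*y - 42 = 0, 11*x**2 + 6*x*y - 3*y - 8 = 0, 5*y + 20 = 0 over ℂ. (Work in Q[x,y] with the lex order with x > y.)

Compute a lex Gröbner basis by Buchberger's algorithm.
f_1 = 6*x**2 - 4*x + 3*y - 4, LT = x**2.
f_2 = 3*x - 9*y - 42, LT = x.
f_3 = 11*x**2 + 6*x*y - 3*y - 8, LT = x**2.
f_4 = 5*y + 20, LT = y.

The S-polynomials (S(f_1,f_2), S(f_1,f_3), S(f_1,f_4), S(f_2,f_3), S(f_2,f_4), S(f_3,f_4)) all reduce to 0 modulo the current basis, so we have a Gröbner basis.
Inter-reduce: drop elements whose leading term is divisible by another's, tail-reduce, and make monic.
Reduced Gröbner basis: {x - 2, y + 4}.

Since the basis is lex-ordered, y + 4 is univariate in y. Its roots are {-4}. Back-substituting each root into the other basis elements fixes the other coordinates.
  y = -4: the earlier basis element becomes x - 2 = 0, giving x = 2 — point (2, -4).
Substituting each solution back into the original system confirms all equations vanish.

{(2, -4)}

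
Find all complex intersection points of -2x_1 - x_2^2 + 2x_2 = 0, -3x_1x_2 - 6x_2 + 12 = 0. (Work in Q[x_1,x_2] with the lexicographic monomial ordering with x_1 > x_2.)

{(-4, -2), (0, 2)}

Compute a lex Gröbner basis by Buchberger's algorithm.
f_1 = -2x_1 - x_2^2 + 2x_2, LT = x_1.
f_2 = -3x_1x_2 - 6x_2 + 12, LT = x_1x_2.

S(f_1,f_2): lcm = x_1x_2. S = 1/2x_2^3 - x_2^2 - 2x_2 + 4.
  leading term x_2^3: no divisor's leading term divides it; move 1/2x_2^3 to the remainder.
  leading term x_2^2: no divisor's leading term divides it; move -x_2^2 to the remainder.
  leading term x_2: no divisor's leading term divides it; move -2x_2 to the remainder.
  leading term 1: no divisor's leading term divides it; move 4 to the remainder.
  remainder 1/2x_2^3 - x_2^2 - 2x_2 + 4 ≠ 0; add h_3 = 1/2x_2^3 - x_2^2 - 2x_2 + 4 to the basis.

The other S-polynomials (S(f_1,h_3), S(f_2,h_3)) all reduce to 0 modulo the current basis, so we have a Gröbner basis.
Inter-reduce: drop elements whose leading term is divisible by another's, tail-reduce, and make monic.
Reduced Gröbner basis: {x_1 + 1/2x_2^2 - x_2, x_2^3 - 2x_2^2 - 4x_2 + 8}.

A lex Gröbner basis eliminates variables successively. Here x_2^3 - 2x_2^2 - 4x_2 + 8 depends only on x_2, with roots {-2, 2}; lifting each root through the earlier basis elements recovers the full solutions.
  x_2 = -2: the earlier basis element becomes x_1 + 4 = 0, giving x_1 = -4 — point (-4, -2).
  x_2 = 2: the earlier basis element becomes x_1 = 0, giving x_1 = 0 — point (0, 2).
This is the nonlinear analogue of row-reducing a linear system.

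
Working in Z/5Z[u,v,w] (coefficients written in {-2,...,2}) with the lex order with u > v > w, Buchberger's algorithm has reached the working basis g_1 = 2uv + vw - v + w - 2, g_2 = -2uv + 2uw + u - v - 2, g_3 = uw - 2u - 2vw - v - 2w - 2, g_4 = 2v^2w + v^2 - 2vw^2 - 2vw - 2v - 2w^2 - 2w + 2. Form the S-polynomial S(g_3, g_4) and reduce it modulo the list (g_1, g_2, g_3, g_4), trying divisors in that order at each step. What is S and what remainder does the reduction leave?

lcm(LM(g_3), LM(g_4)) = uv^2w.
S = (lcm/LT(g_3))·g_3 − (lcm/LT(g_4))·g_4 = uvw^2 + uvw + uv + uw^2 + uw - u - 2v^3w - v^3 - 2v^2w - 2v^2.
Reduce S modulo (g_1, g_2, g_3, g_4) in that order:
  leading term uvw^2: subtract (-2w^2)·g_1 from uvw^2 + uvw + uv + uw^2 + uw - u - 2v^3w - v^3 - 2v^2w - 2v^2 → uvw + uv + uw^2 + uw - u - 2v^3w - v^3 - 2v^2w - 2v^2 + 2vw^3 - 2vw^2 + 2w^3 + w^2
  leading term uvw: subtract (-2w)·g_1 from uvw + uv + uw^2 + uw - u - 2v^3w - v^3 - 2v^2w - 2v^2 + 2vw^3 - 2vw^2 + 2w^3 + w^2 → uv + uw^2 + uw - u - 2v^3w - v^3 - 2v^2w - 2v^2 + 2vw^3 - 2vw + 2w^3 - 2w^2 + w
  leading term uv: subtract (-2)·g_1 from uv + uw^2 + uw - u - 2v^3w - v^3 - 2v^2w - 2v^2 + 2vw^3 - 2vw + 2w^3 - 2w^2 + w → uw^2 + uw - u - 2v^3w - v^3 - 2v^2w - 2v^2 + 2vw^3 - 2v + 2w^3 - 2w^2 - 2w + 1
  leading term uw^2: subtract (w)·g_3 from uw^2 + uw - u - 2v^3w - v^3 - 2v^2w - 2v^2 + 2vw^3 - 2v + 2w^3 - 2w^2 - 2w + 1 → -2uw - u - 2v^3w - v^3 - 2v^2w - 2v^2 + 2vw^3 + 2vw^2 + vw - 2v + 2w^3 + 1
  leading term uw: subtract (-2)·g_3 from -2uw - u - 2v^3w - v^3 - 2v^2w - 2v^2 + 2vw^3 + 2vw^2 + vw - 2v + 2w^3 + 1 → -2v^3w - v^3 - 2v^2w - 2v^2 + 2vw^3 + 2vw^2 + 2vw + v + 2w^3 + w + 2
  leading term v^3w: subtract (-v)·g_4 from -2v^3w - v^3 - 2v^2w - 2v^2 + 2vw^3 + 2vw^2 + 2vw + v + 2w^3 + w + 2 → -2v^2w^2 + v^2w + v^2 + 2vw^3 - 2v + 2w^3 + w + 2
  leading term v^2w^2: subtract (-w)·g_4 from -2v^2w^2 + v^2w + v^2 + 2vw^3 - 2v + 2w^3 + w + 2 → 2v^2w + v^2 - 2vw^2 - 2vw - 2v - 2w^2 - 2w + 2
  leading term v^2w: subtract (1)·g_4 from 2v^2w + v^2 - 2vw^2 - 2vw - 2v - 2w^2 - 2w + 2 → 0
The remainder is 0, so this S-polynomial contributes no new basis element.

S(g_3, g_4) = uvw^2 + uvw + uv + uw^2 + uw - u - 2v^3w - v^3 - 2v^2w - 2v^2; remainder on division = 0.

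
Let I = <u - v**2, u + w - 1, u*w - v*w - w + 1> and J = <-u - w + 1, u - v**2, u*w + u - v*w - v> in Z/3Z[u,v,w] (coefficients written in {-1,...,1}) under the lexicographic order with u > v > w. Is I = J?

No, the ideals differ.

Equality of ideals is decidable: compute both reduced Gröbner bases (unique for the ordering) and check whether they agree.
Buchberger on the first generating set:
f_1 = u - v**2, LT = u.
f_2 = u + w - 1, LT = u.
f_3 = u*w - v*w - w + 1, LT = u*w.

S(f_1,f_2): lcm = u. S = -v**2 - w + 1.
  leading term v**2: no divisor's leading term divides it; move -v**2 to the remainder.
  leading term w: no divisor's leading term divides it; move -w to the remainder.
  leading term 1: no divisor's leading term divides it; move 1 to the remainder.
  remainder -v**2 - w + 1 ≠ 0; add g_4 = -v**2 - w + 1 to the basis.

S(f_1,f_3): lcm = u*w. S = -v**2*w + v*w + w - 1.
  leading term v**2*w: subtract (w)·g_4 from -v**2*w + v*w + w - 1 → v*w + w**2 - 1
  leading term v*w: no divisor's leading term divides it; move v*w to the remainder.
  leading term w**2: no divisor's leading term divides it; move w**2 to the remainder.
  leading term 1: no divisor's leading term divides it; move -1 to the remainder.
  remainder v*w + w**2 - 1 ≠ 0; add g_5 = v*w + w**2 - 1 to the basis.

S(f_3,g_5): lcm = u*v*w. S = -u*w**2 + u - v**2*w - v*w + v.
  leading term u*w**2: subtract (-w**2)·f_1 from -u*w**2 + u - v**2*w - v*w + v → u - v**2*w**2 - v**2*w - v*w + v
  leading term u: subtract (1)·f_1 from u - v**2*w**2 - v**2*w - v*w + v → -v**2*w**2 - v**2*w + v**2 - v*w + v
  leading term v**2*w**2: subtract (w**2)·g_4 from -v**2*w**2 - v**2*w + v**2 - v*w + v → -v**2*w + v**2 - v*w + v + w**3 - w**2
  leading term v**2*w: subtract (w)·g_4 from -v**2*w + v**2 - v*w + v + w**3 - w**2 → v**2 - v*w + v + w**3 - w
  leading term v**2: subtract (-1)·g_4 from v**2 - v*w + v + w**3 - w → -v*w + v + w**3 + w + 1
  leading term v*w: subtract (-1)·g_5 from -v*w + v + w**3 + w + 1 → v + w**3 + w**2 + w
  leading term v: no divisor's leading term divides it; move v to the remainder.
  leading term w**3: no divisor's leading term divides it; move w**3 to the remainder.
  leading term w**2: no divisor's leading term divides it; move w**2 to the remainder.
  leading term w: no divisor's leading term divides it; move w to the remainder.
  remainder v + w**3 + w**2 + w ≠ 0; add g_6 = v + w**3 + w**2 + w to the basis.

S(g_4,g_6): lcm = v**2. S = -v*w**3 - v*w**2 - v*w + w - 1.
  leading term v*w**3: subtract (-w**2)·g_5 from -v*w**3 - v*w**2 - v*w + w - 1 → -v*w**2 - v*w + w**4 - w**2 + w - 1
  leading term v*w**2: subtract (-w)·g_5 from -v*w**2 - v*w + w**4 - w**2 + w - 1 → -v*w + w**4 + w**3 - w**2 - 1
  leading term v*w: subtract (-1)·g_5 from -v*w + w**4 + w**3 - w**2 - 1 → w**4 + w**3 + 1
  leading term w**4: no divisor's leading term divides it; move w**4 to the remainder.
  leading term w**3: no divisor's leading term divides it; move w**3 to the remainder.
  leading term 1: no divisor's leading term divides it; move 1 to the remainder.
  remainder w**4 + w**3 + 1 ≠ 0; add g_7 = w**4 + w**3 + 1 to the basis.

The other S-polynomials (S(f_2,f_3), S(f_1,g_4), S(f_2,g_4), S(f_3,g_4), S(f_1,g_5), S(f_2,g_5), S(g_4,g_5), S(f_1,g_6), S(f_2,g_6), S(f_3,g_6), S(g_5,g_6), S(f_1,g_7), S(f_2,g_7), S(f_3,g_7), S(g_4,g_7), S(g_5,g_7), S(g_6,g_7)) all reduce to 0 modulo the current basis, so we have a Gröbner basis.
Inter-reduce: drop elements whose leading term is divisible by another's, tail-reduce, and make monic.
Reduced Gröbner basis: {u + w - 1, v + w**3 + w**2 + w, w**4 + w**3 + 1}.

Buchberger on the second generating set:
h_1 = -u - w + 1, LT = u.
h_2 = u - v**2, LT = u.
h_3 = u*w + u - v*w - v, LT = u*w.

S(h_1,h_2): lcm = u. S = v**2 + w - 1.
  leading term v**2: no divisor's leading term divides it; move v**2 to the remainder.
  leading term w: no divisor's leading term divides it; move w to the remainder.
  leading term 1: no divisor's leading term divides it; move -1 to the remainder.
  remainder v**2 + w - 1 ≠ 0; add k_4 = v**2 + w - 1 to the basis.

S(h_1,h_3): lcm = u*w. S = -u + v*w + v + w**2 - w.
  leading term u: subtract (1)·h_1 from -u + v*w + v + w**2 - w → v*w + v + w**2 - 1
  leading term v*w: no divisor's leading term divides it; move v*w to the remainder.
  leading term v: no divisor's leading term divides it; move v to the remainder.
  leading term w**2: no divisor's leading term divides it; move w**2 to the remainder.
  leading term 1: no divisor's leading term divides it; move -1 to the remainder.
  remainder v*w + v + w**2 - 1 ≠ 0; add k_5 = v*w + v + w**2 - 1 to the basis.

S(h_3,k_5): lcm = u*v*w. S = -u*w**2 + u - v**2*w - v**2.
  leading term u*w**2: subtract (w**2)·h_1 from -u*w**2 + u - v**2*w - v**2 → u - v**2*w - v**2 + w**3 - w**2
  leading term u: subtract (-1)·h_1 from u - v**2*w - v**2 + w**3 - w**2 → -v**2*w - v**2 + w**3 - w**2 - w + 1
  leading term v**2*w: subtract (-w)·k_4 from -v**2*w - v**2 + w**3 - w**2 - w + 1 → -v**2 + w**3 + w + 1
  leading term v**2: subtract (-1)·k_4 from -v**2 + w**3 + w + 1 → w**3 - w
  leading term w**3: no divisor's leading term divides it; move w**3 to the remainder.
  leading term w: no divisor's leading term divides it; move -w to the remainder.
  remainder w**3 - w ≠ 0; add k_6 = w**3 - w to the basis.

The other S-polynomials (S(h_2,h_3), S(h_1,k_4), S(h_2,k_4), S(h_3,k_4), S(h_1,k_5), S(h_2,k_5), S(k_4,k_5), S(h_1,k_6), S(h_2,k_6), S(h_3,k_6), S(k_4,k_6), S(k_5,k_6)) all reduce to 0 modulo the current basis, so we have a Gröbner basis.
Inter-reduce: drop elements whose leading term is divisible by another's, tail-reduce, and make monic.
Reduced Gröbner basis: {u + w - 1, v**2 + w - 1, v*w + v + w**2 - 1, w**3 - w}.

The bases are distinct; the ideals are different.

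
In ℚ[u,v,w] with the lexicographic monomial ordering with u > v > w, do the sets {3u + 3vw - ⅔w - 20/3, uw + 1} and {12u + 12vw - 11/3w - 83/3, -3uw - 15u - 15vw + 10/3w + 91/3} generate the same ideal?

No, the ideals differ.

For a fixed monomial order, each ideal has a unique reduced Gröbner basis; comparing bases decides equality.
Buchberger on the first generating set:
f_1 = 3u + 3vw - ⅔w - 20/3, LT = u.
f_2 = uw + 1, LT = uw.

S(f_1,f_2): lcm = uw. S = vw² - 2/9w² - 20/9w - 1.
  leading term vw²: no divisor's leading term divides it; move vw² to the remainder.
  leading term w²: no divisor's leading term divides it; move -2/9w² to the remainder.
  leading term w: no divisor's leading term divides it; move -20/9w to the remainder.
  leading term 1: no divisor's leading term divides it; move -1 to the remainder.
  remainder vw² - 2/9w² - 20/9w - 1 ≠ 0; add g_3 = vw² - 2/9w² - 20/9w - 1 to the basis.

S(f_1,g_3): leading monomials are coprime, so the S-polynomial reduces to 0 (Buchberger's first criterion).
S(f_2,g_3): lcm = uvw². S = 2/9uw² + 20/9uw + u + vw.
  leading term uw²: subtract (2/27w²)·f_1 from 2/9uw² + 20/9uw + u + vw → 20/9uw + u - 2/9vw³ + vw + 4/81w³ + 40/81w²
  leading term uw: subtract (20/27w)·f_1 from 20/9uw + u - 2/9vw³ + vw + 4/81w³ + 40/81w² → u - 2/9vw³ - 20/9vw² + vw + 4/81w³ + 80/81w² + 400/81w
  leading term u: subtract (⅓)·f_1 from u - 2/9vw³ - 20/9vw² + vw + 4/81w³ + 80/81w² + 400/81w → -2/9vw³ - 20/9vw² + 4/81w³ + 80/81w² + 418/81w + 20/9
  leading term vw³: subtract (-2/9w)·g_3 from -2/9vw³ - 20/9vw² + 4/81w³ + 80/81w² + 418/81w + 20/9 → -20/9vw² + 40/81w² + 400/81w + 20/9
  leading term vw²: subtract (-20/9)·g_3 from -20/9vw² + 40/81w² + 400/81w + 20/9 → 0
  remainder 0.

Every S-polynomial of the final basis reduces to 0, so we have a Gröbner basis.
Inter-reduce: drop elements whose leading term is divisible by another's, tail-reduce, and make monic.
Reduced Gröbner basis: {u + vw - 2/9w - 20/9, vw² - 2/9w² - 20/9w - 1}.

Buchberger on the second generating set:
h_1 = 12u + 12vw - 11/3w - 83/3, LT = u.
h_2 = -3uw - 15u - 15vw + 10/3w + 91/3, LT = uw.

S(h_1,h_2): lcm = uw. S = -5u + vw² - 5vw - 11/36w² - 43/36w + 91/9.
  leading term u: subtract (-5/12)·h_1 from -5u + vw² - 5vw - 11/36w² - 43/36w + 91/9 → vw² - 11/36w² - 49/18w - 17/12
  leading term vw²: no divisor's leading term divides it; move vw² to the remainder.
  leading term w²: no divisor's leading term divides it; move -11/36w² to the remainder.
  leading term w: no divisor's leading term divides it; move -49/18w to the remainder.
  leading term 1: no divisor's leading term divides it; move -17/12 to the remainder.
  remainder vw² - 11/36w² - 49/18w - 17/12 ≠ 0; add k_3 = vw² - 11/36w² - 49/18w - 17/12 to the basis.

S(h_1,k_3): leading monomials are coprime, so the S-polynomial reduces to 0 (Buchberger's first criterion).
S(h_2,k_3): lcm = uvw². S = 5uvw + 11/36uw² + 49/18uw + 17/12u + 5v²w² - 10/9vw² - 91/9vw.
  leading term uvw: subtract (5/12vw)·h_1 from 5uvw + 11/36uw² + 49/18uw + 17/12u + 5v²w² - 10/9vw² - 91/9vw → 11/36uw² + 49/18uw + 17/12u + 5/12vw² + 17/12vw
  leading term uw²: subtract (11/432w²)·h_1 from 11/36uw² + 49/18uw + 17/12u + 5/12vw² + 17/12vw → 49/18uw + 17/12u - 11/36vw³ + 5/12vw² + 17/12vw + 121/1296w³ + 913/1296w²
  leading term uw: subtract (49/216w)·h_1 from 49/18uw + 17/12u - 11/36vw³ + 5/12vw² + 17/12vw + 121/1296w³ + 913/1296w² → 17/12u - 11/36vw³ - 83/36vw² + 17/12vw + 121/1296w³ + 1991/1296w² + 4067/648w
  leading term u: subtract (17/144)·h_1 from 17/12u - 11/36vw³ - 83/36vw² + 17/12vw + 121/1296w³ + 1991/1296w² + 4067/648w → -11/36vw³ - 83/36vw² + 121/1296w³ + 1991/1296w² + 8695/1296w + 1411/432
  leading term vw³: subtract (-11/36w)·k_3 from -11/36vw³ - 83/36vw² + 121/1296w³ + 1991/1296w² + 8695/1296w + 1411/432 → -83/36vw² + 913/1296w² + 4067/648w + 1411/432
  leading term vw²: subtract (-83/36)·k_3 from -83/36vw² + 913/1296w² + 4067/648w + 1411/432 → 0
  remainder 0.

Every S-polynomial of the final basis reduces to 0, so we have a Gröbner basis.
Inter-reduce: drop elements whose leading term is divisible by another's, tail-reduce, and make monic.
Reduced Gröbner basis: {u + vw - 11/36w - 83/36, vw² - 11/36w² - 49/18w - 17/12}.

The bases are distinct; the ideals are different.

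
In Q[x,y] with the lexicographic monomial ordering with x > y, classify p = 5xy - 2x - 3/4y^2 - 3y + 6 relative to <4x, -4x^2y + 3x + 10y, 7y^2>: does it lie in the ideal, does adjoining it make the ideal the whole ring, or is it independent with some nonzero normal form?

Adjoining 5xy - 2x - 3/4y^2 - 3y + 6 makes the ideal the whole ring: the system is inconsistent.

First compute the reduced Gröbner basis of I by Buchberger's algorithm.
f_1 = 4x, LT = x.
f_2 = -4x^2y + 3x + 10y, LT = x^2y.
f_3 = 7y^2, LT = y^2.

S(f_1,f_2): lcm = x^2y. S = 3/4x + 5/2y.
  reduce S modulo (f_1, f_2, f_3):
  remainder 5/2y ≠ 0; add h_4 = 5/2y to the basis.

The other S-polynomials (S(f_1,f_3), S(f_2,f_3), S(f_1,h_4), S(f_2,h_4), S(f_3,h_4)) all reduce to 0 modulo the current basis, so we have a Gröbner basis.
Inter-reduce: drop elements whose leading term is divisible by another's, tail-reduce, and make monic.
Reduced Gröbner basis: {x, y}.
Label its elements g_1 = x, g_2 = y.

Reduce p = 5xy - 2x - 3/4y^2 - 3y + 6 modulo G:
  leading term xy: subtract (5y)·g_1 from 5xy - 2x - 3/4y^2 - 3y + 6 → -2x - 3/4y^2 - 3y + 6
  leading term x: subtract (-2)·g_1 from -2x - 3/4y^2 - 3y + 6 → -3/4y^2 - 3y + 6
  leading term y^2: subtract (-3/4y)·g_2 from -3/4y^2 - 3y + 6 → -3y + 6
  leading term y: subtract (-3)·g_2 from -3y + 6 → 6
  leading term 1: no divisor's leading term divides it; move 6 to the remainder.
  normal form = 6.
The normal form is nonzero, so p ∉ I. Since p minus its normal form lies in I, I + (p) = I + (r) where r = 6; decide whether this ideal is the whole ring.
Here r = 6 is a nonzero constant, hence a unit: 1 ∈ I + (p), the Gröbner basis of I + (p) is {1}, and the enlarged system has no common solution — adjoining p is inconsistent.

Ideal membership is decidable via reduction modulo a Gröbner basis.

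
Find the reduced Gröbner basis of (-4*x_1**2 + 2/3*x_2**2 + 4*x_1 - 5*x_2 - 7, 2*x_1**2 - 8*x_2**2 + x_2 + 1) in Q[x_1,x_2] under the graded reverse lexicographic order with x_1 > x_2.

G = {x_1**2 - 24/23*x_1 + 59/46*x_2 + 83/46, x_2**2 - 6/23*x_1 + 9/46*x_2 + 15/46}

Buchberger's algorithm terminates because the ascending chain of leading-term ideals stabilizes.

f_1 = -4*x_1**2 + 2/3*x_2**2 + 4*x_1 - 5*x_2 - 7, LT = x_1**2.
f_2 = 2*x_1**2 - 8*x_2**2 + x_2 + 1, LT = x_1**2.

S(f_1,f_2): lcm = x_1**2. S = 23/6*x_2**2 - x_1 + 3/4*x_2 + 5/4.
  leading term x_2**2: no divisor's leading term divides it; move 23/6*x_2**2 to the remainder.
  leading term x_1: no divisor's leading term divides it; move -x_1 to the remainder.
  leading term x_2: no divisor's leading term divides it; move 3/4*x_2 to the remainder.
  leading term 1: no divisor's leading term divides it; move 5/4 to the remainder.
  remainder 23/6*x_2**2 - x_1 + 3/4*x_2 + 5/4 ≠ 0; add g_3 = 23/6*x_2**2 - x_1 + 3/4*x_2 + 5/4 to the basis.

S(f_1,g_3): leading monomials are coprime, so the S-polynomial reduces to 0 (Buchberger's first criterion).
S(f_2,g_3): leading monomials are coprime, so the S-polynomial reduces to 0 (Buchberger's first criterion).
Every S-polynomial of the final basis reduces to 0, so we have a Gröbner basis.
Inter-reduce: drop elements whose leading term is divisible by another's, tail-reduce, and make monic.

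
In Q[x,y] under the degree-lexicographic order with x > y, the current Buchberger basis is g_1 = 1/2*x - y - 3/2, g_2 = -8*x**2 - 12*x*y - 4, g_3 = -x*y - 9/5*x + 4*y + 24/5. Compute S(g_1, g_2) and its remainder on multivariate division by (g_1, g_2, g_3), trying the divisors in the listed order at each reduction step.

lcm(LM(g_1), LM(g_2)) = x**2.
S = (lcm/LT(g_1))·g_1 − (lcm/LT(g_2))·g_2 = -7/2*x*y - 3*x - 1/2.
Reduce S modulo (g_1, g_2, g_3) in that order:
  leading term x*y: subtract (-7*y)·g_1 from -7/2*x*y - 3*x - 1/2 → -7*y**2 - 3*x - 21/2*y - 1/2
  leading term y**2: no divisor's leading term divides it; move -7*y**2 to the remainder.
  leading term x: subtract (-6)·g_1 from -3*x - 21/2*y - 1/2 → -33/2*y - 19/2
  leading term y: no divisor's leading term divides it; move -33/2*y to the remainder.
  leading term 1: no divisor's leading term divides it; move -19/2 to the remainder.
The remainder -7*y**2 - 33/2*y - 19/2 is nonzero, so it would be added as the next basis element.

S(g_1, g_2) = -7/2*x*y - 3*x - 1/2; remainder on division = -7*y**2 - 33/2*y - 19/2.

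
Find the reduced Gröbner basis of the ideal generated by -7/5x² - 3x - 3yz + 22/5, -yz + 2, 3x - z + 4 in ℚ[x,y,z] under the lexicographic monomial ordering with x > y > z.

G = {x - ⅓z + 4/3, y + 7/2z - 11/2, z² - 11/7z + 4/7}

This is the nonlinear analogue of row-reducing a linear system.

f_1 = -7/5x² - 3x - 3yz + 22/5, LT = x².
f_2 = -yz + 2, LT = yz.
f_3 = 3x - z + 4, LT = x.

S(f_1,f_3): lcm = x². S = ⅓xz + 17/21x + 15/7yz - 22/7.
  leading term xz: subtract (1/9z)·f_3 from ⅓xz + 17/21x + 15/7yz - 22/7 → 17/21x + 15/7yz + 1/9z² - 4/9z - 22/7
  leading term x: subtract (17/63)·f_3 from 17/21x + 15/7yz + 1/9z² - 4/9z - 22/7 → 15/7yz + 1/9z² - 11/63z - 38/9
  leading term yz: subtract (-15/7)·f_2 from 15/7yz + 1/9z² - 11/63z - 38/9 → 1/9z² - 11/63z + 4/63
  leading term z²: no divisor's leading term divides it; move 1/9z² to the remainder.
  leading term z: no divisor's leading term divides it; move -11/63z to the remainder.
  leading term 1: no divisor's leading term divides it; move 4/63 to the remainder.
  remainder 1/9z² - 11/63z + 4/63 ≠ 0; add g_4 = 1/9z² - 11/63z + 4/63 to the basis.

S(f_2,g_4): lcm = yz². S = 11/7yz - 4/7y - 2z.
  leading term yz: subtract (-11/7)·f_2 from 11/7yz - 4/7y - 2z → -4/7y - 2z + 22/7
  leading term y: no divisor's leading term divides it; move -4/7y to the remainder.
  leading term z: no divisor's leading term divides it; move -2z to the remainder.
  leading term 1: no divisor's leading term divides it; move 22/7 to the remainder.
  remainder -4/7y - 2z + 22/7 ≠ 0; add g_5 = -4/7y - 2z + 22/7 to the basis.

The other S-polynomials (S(f_1,f_2), S(f_2,f_3), S(f_1,g_4), S(f_3,g_4), S(f_1,g_5), S(f_2,g_5), S(f_3,g_5), S(g_4,g_5)) all reduce to 0 modulo the current basis, so we have a Gröbner basis.
Inter-reduce: drop elements whose leading term is divisible by another's, tail-reduce, and make monic.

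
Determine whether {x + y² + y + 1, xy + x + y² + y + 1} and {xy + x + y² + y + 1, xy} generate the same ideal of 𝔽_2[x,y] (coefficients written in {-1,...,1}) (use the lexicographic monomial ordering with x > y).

Since reduced Gröbner bases are canonical representatives of ideals under a given ordering, it suffices to compute and compare them.
Buchberger on the first generating set:
f_1 = x + y² + y + 1, LT = x.
f_2 = xy + x + y² + y + 1, LT = xy.

S(f_1,f_2): lcm = xy. S = x + y³ + 1.
  leading term x: subtract (1)·f_1 from x + y³ + 1 → y³ + y² + y
  leading term y³: no divisor's leading term divides it; move y³ to the remainder.
  leading term y²: no divisor's leading term divides it; move y² to the remainder.
  leading term y: no divisor's leading term divides it; move y to the remainder.
  remainder y³ + y² + y ≠ 0; add g_3 = y³ + y² + y to the basis.

The other S-polynomials (S(f_1,g_3), S(f_2,g_3)) all reduce to 0 modulo the current basis, so we have a Gröbner basis.
Inter-reduce: drop elements whose leading term is divisible by another's, tail-reduce, and make monic.
Reduced Gröbner basis: {x + y² + y + 1, y³ + y² + y}.

Buchberger on the second generating set:
h_1 = xy + x + y² + y + 1, LT = xy.
h_2 = xy, LT = xy.

S(h_1,h_2): lcm = xy. S = x + y² + y + 1.
  leading term x: no divisor's leading term divides it; move x to the remainder.
  leading term y²: no divisor's leading term divides it; move y² to the remainder.
  leading term y: no divisor's leading term divides it; move y to the remainder.
  leading term 1: no divisor's leading term divides it; move 1 to the remainder.
  remainder x + y² + y + 1 ≠ 0; add k_3 = x + y² + y + 1 to the basis.

S(h_1,k_3): lcm = xy. S = x + y³ + 1.
  leading term x: subtract (1)·k_3 from x + y³ + 1 → y³ + y² + y
  leading term y³: no divisor's leading term divides it; move y³ to the remainder.
  leading term y²: no divisor's leading term divides it; move y² to the remainder.
  leading term y: no divisor's leading term divides it; move y to the remainder.
  remainder y³ + y² + y ≠ 0; add k_4 = y³ + y² + y to the basis.

The other S-polynomials (S(h_2,k_3), S(h_1,k_4), S(h_2,k_4), S(k_3,k_4)) all reduce to 0 modulo the current basis, so we have a Gröbner basis.
Inter-reduce: drop elements whose leading term is divisible by another's, tail-reduce, and make monic.
Reduced Gröbner basis: {x + y² + y + 1, y³ + y² + y}.

Same reduced basis, so the two generating sets span the same ideal.

Yes, the ideals are equal.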